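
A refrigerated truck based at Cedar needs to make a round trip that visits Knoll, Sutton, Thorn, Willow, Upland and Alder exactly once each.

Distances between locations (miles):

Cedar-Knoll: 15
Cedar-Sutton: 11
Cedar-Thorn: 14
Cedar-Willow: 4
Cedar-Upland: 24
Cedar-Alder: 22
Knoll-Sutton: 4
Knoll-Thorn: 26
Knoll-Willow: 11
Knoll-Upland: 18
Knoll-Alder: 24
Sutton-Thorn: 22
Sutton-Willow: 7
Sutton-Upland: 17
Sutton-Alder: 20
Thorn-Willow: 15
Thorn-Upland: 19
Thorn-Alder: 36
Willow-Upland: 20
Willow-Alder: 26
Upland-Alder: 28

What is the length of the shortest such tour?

There are 360 distinct closed tours to check (reversals are equivalent).
Cedar→Knoll→Sutton→Thorn→Willow→Upland→Alder→Cedar: 15+4+22+15+20+28+22 = 126
Cedar→Knoll→Sutton→Thorn→Willow→Alder→Upland→Cedar: 15+4+22+15+26+28+24 = 134
Cedar→Knoll→Sutton→Thorn→Upland→Willow→Alder→Cedar: 15+4+22+19+20+26+22 = 128
Cedar→Knoll→Sutton→Thorn→Upland→Alder→Willow→Cedar: 15+4+22+19+28+26+4 = 118
Cedar→Knoll→Sutton→Thorn→Alder→Willow→Upland→Cedar: 15+4+22+36+26+20+24 = 147
Cedar→Knoll→Sutton→Thorn→Alder→Upland→Willow→Cedar: 15+4+22+36+28+20+4 = 129
Cedar→Knoll→Sutton→Willow→Thorn→Upland→Alder→Cedar: 15+4+7+15+19+28+22 = 110
Cedar→Knoll→Sutton→Willow→Thorn→Alder→Upland→Cedar: 15+4+7+15+36+28+24 = 129
… (352 more)
Cedar→Thorn→Upland→Alder→Knoll→Sutton→Willow→Cedar: 14+19+28+24+4+7+4 = 100  ← best
The minimum is 100.
One optimal route: Cedar → Thorn → Upland → Alder → Knoll → Sutton → Willow → Cedar (or its reverse).

Shortest round trip = 100 miles.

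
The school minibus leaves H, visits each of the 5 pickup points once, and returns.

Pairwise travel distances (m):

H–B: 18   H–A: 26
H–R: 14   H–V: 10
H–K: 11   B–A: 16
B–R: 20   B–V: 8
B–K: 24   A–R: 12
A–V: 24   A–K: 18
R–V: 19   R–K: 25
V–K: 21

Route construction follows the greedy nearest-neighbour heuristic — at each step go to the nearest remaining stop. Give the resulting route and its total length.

Total distance 82 m via the nearest-neighbour route H → V → B → A → R → K → H.

H → [V:10 / K:11 / R:14 / B:18 / A:26] → V (10)
V → [B:8 / R:19 / K:21 / A:24] → B (8)
B → [A:16 / R:20 / K:24] → A (16)
A → [R:12 / K:18] → R (12)
R → [K:25] → K (25)
Return K→H: 11.
Total = 10 + 8 + 16 + 12 + 25 + 11 = 82.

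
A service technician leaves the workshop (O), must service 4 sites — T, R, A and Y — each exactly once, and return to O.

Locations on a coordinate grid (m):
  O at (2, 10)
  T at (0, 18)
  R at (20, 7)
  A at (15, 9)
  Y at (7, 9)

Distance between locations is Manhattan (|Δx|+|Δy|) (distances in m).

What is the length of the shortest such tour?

Shortest round trip = 62 m.

O - T - R - A - Y - O: 10+31+7+8+6 = 62
O - T - R - Y - A - O: 10+31+15+8+14 = 78
O - T - A - R - Y - O: 10+24+7+15+6 = 62
O - T - A - Y - R - O: 10+24+8+15+21 = 78
O - T - Y - R - A - O: 10+16+15+7+14 = 62
O - T - Y - A - R - O: 10+16+8+7+21 = 62
O - R - T - A - Y - O: 21+31+24+8+6 = 90
O - R - T - Y - A - O: 21+31+16+8+14 = 90
O - R - A - T - Y - O: 21+7+24+16+6 = 74
O - R - Y - T - A - O: 21+15+16+24+14 = 90
O - A - T - R - Y - O: 14+24+31+15+6 = 90
O - A - R - T - Y - O: 14+7+31+16+6 = 74
The minimum is 62.
One optimal route: O → T → R → A → Y → O (or its reverse).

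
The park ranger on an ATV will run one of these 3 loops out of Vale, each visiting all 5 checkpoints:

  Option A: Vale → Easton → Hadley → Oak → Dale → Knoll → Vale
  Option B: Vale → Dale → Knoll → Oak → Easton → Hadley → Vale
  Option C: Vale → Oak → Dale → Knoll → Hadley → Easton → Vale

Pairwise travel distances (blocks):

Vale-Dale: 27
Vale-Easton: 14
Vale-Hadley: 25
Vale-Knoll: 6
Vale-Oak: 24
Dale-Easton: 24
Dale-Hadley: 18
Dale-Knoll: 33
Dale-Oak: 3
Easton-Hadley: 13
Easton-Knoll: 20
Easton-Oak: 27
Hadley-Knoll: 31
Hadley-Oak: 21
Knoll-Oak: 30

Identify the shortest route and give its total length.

Option A: 14 + 13 + 21 + 3 + 33 + 6 = 90
Option B: 27 + 33 + 30 + 27 + 13 + 25 = 155
Option C: 24 + 3 + 33 + 31 + 13 + 14 = 118

90 blocks — Option A is the shortest.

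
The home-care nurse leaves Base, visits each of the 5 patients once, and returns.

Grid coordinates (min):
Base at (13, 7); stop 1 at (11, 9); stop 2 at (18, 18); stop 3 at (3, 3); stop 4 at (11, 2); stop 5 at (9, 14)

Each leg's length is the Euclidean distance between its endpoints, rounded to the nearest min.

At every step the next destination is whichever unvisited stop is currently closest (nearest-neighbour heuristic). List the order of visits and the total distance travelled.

Base → [stop 1:3 / stop 4:5 / stop 5:8 / stop 3:11 / stop 2:12] → stop 1 (3)
stop 1 → [stop 5:5 / stop 4:7 / stop 3:10 / stop 2:11] → stop 5 (5)
stop 5 → [stop 2:10 / stop 4:12 / stop 3:13] → stop 2 (10)
stop 2 → [stop 4:17 / stop 3:21] → stop 4 (17)
stop 4 → [stop 3:8] → stop 3 (8)
Return stop 3→Base: 11.
Total = 3 + 5 + 10 + 17 + 8 + 11 = 54.

Nearest-neighbour total = 54 min; route Base → stop 1 → stop 5 → stop 2 → stop 4 → stop 3 → Base.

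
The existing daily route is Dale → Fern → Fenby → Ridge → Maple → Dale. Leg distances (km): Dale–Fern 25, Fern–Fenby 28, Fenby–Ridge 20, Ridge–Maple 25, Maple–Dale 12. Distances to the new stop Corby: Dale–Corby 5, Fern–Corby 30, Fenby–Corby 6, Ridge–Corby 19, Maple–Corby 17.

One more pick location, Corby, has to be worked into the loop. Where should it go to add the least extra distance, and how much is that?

+5 km — insert Corby between Fenby and Ridge.

Insertion cost between consecutive stops i–j is d(i,Corby) + d(Corby,j) − d(i,j):
  between Dale and Fern: 5 + 30 − 25 = 10
  between Fern and Fenby: 30 + 6 − 28 = 8
  between Fenby and Ridge: 6 + 19 − 20 = 5
  between Ridge and Maple: 19 + 17 − 25 = 11
  between Maple and Dale: 17 + 5 − 12 = 10
Cheapest insertion is between Fenby and Ridge, adding 5.
New total = 110 + 5 = 115.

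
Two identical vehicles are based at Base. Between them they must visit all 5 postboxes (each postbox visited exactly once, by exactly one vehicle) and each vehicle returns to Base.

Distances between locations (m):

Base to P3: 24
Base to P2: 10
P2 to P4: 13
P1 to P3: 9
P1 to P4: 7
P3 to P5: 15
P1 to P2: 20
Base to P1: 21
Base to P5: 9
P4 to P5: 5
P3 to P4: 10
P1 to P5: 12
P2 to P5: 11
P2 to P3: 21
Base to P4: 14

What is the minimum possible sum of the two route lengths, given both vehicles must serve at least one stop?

74 m — the smallest possible combined total.

Try each way of splitting the stops between the two vehicles (each non-empty) and, for each split, find the best tour for each vehicle:
  {P1} + {P2, P3, P4, P5}: 42 + 55 = 97
  {P2} + {P1, P3, P4, P5}: 20 + 54 = 74
  {P1, P2} + {P3, P4, P5}: 51 + 48 = 99
  {P3} + {P1, P2, P4, P5}: 48 + 51 = 99
  {P1, P3} + {P2, P4, P5}: 54 + 37 = 91
  {P2, P3} + {P1, P4, P5}: 55 + 42 = 97
  … (15 splits in total)
Best: vehicle 1 Base → P2 → Base = 20; vehicle 2 Base → P1 → P3 → P4 → P5 → Base = 54; combined 74.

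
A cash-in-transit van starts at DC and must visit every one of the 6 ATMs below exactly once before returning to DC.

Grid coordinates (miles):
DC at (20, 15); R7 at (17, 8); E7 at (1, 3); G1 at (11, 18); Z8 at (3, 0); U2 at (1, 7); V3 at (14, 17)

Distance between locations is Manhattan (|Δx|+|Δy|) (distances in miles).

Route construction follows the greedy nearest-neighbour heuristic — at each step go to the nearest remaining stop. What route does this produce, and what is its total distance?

At DC the remaining stops are V3 8, R7 10, G1 12, U2 27, E7 31, Z8 32; go to V3.
At V3 the remaining stops are G1 4, R7 12, U2 23, E7 27, Z8 28; go to G1.
At G1 the remaining stops are R7 16, U2 21, E7 25, Z8 26; go to R7.
At R7 the remaining stops are U2 17, E7 21, Z8 22; go to U2.
At U2 the remaining stops are E7 4, Z8 9; go to E7.
At E7 the remaining stops are Z8 5; go to Z8.
Return Z8→DC: 32.
Total = 8 + 4 + 16 + 17 + 4 + 5 + 32 = 86.

Nearest-neighbour total = 86 miles; route DC → V3 → G1 → R7 → U2 → E7 → Z8 → DC.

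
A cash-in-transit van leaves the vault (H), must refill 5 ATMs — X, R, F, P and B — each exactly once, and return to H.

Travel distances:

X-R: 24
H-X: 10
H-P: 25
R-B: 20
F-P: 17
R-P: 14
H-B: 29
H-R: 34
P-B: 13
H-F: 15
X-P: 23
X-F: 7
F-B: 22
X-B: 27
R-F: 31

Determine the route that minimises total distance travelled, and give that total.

Minimum total distance: 97.

There are 60 distinct closed tours to check (reversals are equivalent).
H-X-R-F-P-B-H: 10+24+31+17+13+29 = 124
H-X-R-F-B-P-H: 10+24+31+22+13+25 = 125
H-X-R-P-F-B-H: 10+24+14+17+22+29 = 116
H-X-R-P-B-F-H: 10+24+14+13+22+15 = 98
H-X-R-B-F-P-H: 10+24+20+22+17+25 = 118
H-X-R-B-P-F-H: 10+24+20+13+17+15 = 99
H-X-F-R-P-B-H: 10+7+31+14+13+29 = 104
H-X-F-R-B-P-H: 10+7+31+20+13+25 = 106
H-X-F-P-R-B-H: 10+7+17+14+20+29 = 97
H-X-F-P-B-R-H: 10+7+17+13+20+34 = 101
H-X-F-B-R-P-H: 10+7+22+20+14+25 = 98
H-X-F-B-P-R-H: 10+7+22+13+14+34 = 100
H-X-P-R-F-B-H: 10+23+14+31+22+29 = 129
H-X-P-R-B-F-H: 10+23+14+20+22+15 = 104
… (46 more)
The minimum is 97.
One optimal route: H → X → F → P → R → B → H (or its reverse).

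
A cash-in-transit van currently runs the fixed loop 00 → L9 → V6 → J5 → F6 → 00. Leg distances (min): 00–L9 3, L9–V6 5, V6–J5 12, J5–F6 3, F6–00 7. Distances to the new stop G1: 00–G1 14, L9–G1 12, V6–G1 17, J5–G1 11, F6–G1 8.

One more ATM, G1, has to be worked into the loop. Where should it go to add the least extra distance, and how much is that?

Insertion cost between consecutive stops i–j is d(i,G1) + d(G1,j) − d(i,j):
  between 00 and L9: 14 + 12 − 3 = 23
  between L9 and V6: 12 + 17 − 5 = 24
  between V6 and J5: 17 + 11 − 12 = 16
  between J5 and F6: 11 + 8 − 3 = 16
  between F6 and 00: 8 + 14 − 7 = 15
Cheapest insertion is between F6 and 00, adding 15.
New total = 30 + 15 = 45.

Adding 15 min by placing G1 on the F6–00 leg.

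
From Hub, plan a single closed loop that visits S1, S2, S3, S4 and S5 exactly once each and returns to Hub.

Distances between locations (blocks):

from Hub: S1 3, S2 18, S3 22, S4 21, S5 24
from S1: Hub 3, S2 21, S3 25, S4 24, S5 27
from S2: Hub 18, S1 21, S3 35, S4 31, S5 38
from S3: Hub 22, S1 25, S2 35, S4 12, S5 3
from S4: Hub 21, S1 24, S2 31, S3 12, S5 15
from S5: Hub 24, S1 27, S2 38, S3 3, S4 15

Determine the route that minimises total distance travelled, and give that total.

With 5 stops there are 5!/2 = 60 distinct round trips (a route and its reverse cost the same).
Hub → S1 → S2 → S3 → S4 → S5 → Hub: 3+21+35+12+15+24 = 110
Hub → S1 → S2 → S3 → S5 → S4 → Hub: 3+21+35+3+15+21 = 98
Hub → S1 → S2 → S4 → S3 → S5 → Hub: 3+21+31+12+3+24 = 94
Hub → S1 → S2 → S4 → S5 → S3 → Hub: 3+21+31+15+3+22 = 95
Hub → S1 → S2 → S5 → S3 → S4 → Hub: 3+21+38+3+12+21 = 98
Hub → S1 → S2 → S5 → S4 → S3 → Hub: 3+21+38+15+12+22 = 111
Hub → S1 → S3 → S2 → S4 → S5 → Hub: 3+25+35+31+15+24 = 133
Hub → S1 → S3 → S2 → S5 → S4 → Hub: 3+25+35+38+15+21 = 137
Hub → S1 → S3 → S4 → S2 → S5 → Hub: 3+25+12+31+38+24 = 133
Hub → S1 → S3 → S4 → S5 → S2 → Hub: 3+25+12+15+38+18 = 111
Hub → S1 → S3 → S5 → S2 → S4 → Hub: 3+25+3+38+31+21 = 121
Hub → S1 → S3 → S5 → S4 → S2 → Hub: 3+25+3+15+31+18 = 95
Hub → S1 → S4 → S2 → S3 → S5 → Hub: 3+24+31+35+3+24 = 120
Hub → S1 → S4 → S2 → S5 → S3 → Hub: 3+24+31+38+3+22 = 121
… (46 more)
The minimum is 94.
One optimal route: Hub → S1 → S2 → S4 → S3 → S5 → Hub (or its reverse).

Minimum total distance: 94 blocks.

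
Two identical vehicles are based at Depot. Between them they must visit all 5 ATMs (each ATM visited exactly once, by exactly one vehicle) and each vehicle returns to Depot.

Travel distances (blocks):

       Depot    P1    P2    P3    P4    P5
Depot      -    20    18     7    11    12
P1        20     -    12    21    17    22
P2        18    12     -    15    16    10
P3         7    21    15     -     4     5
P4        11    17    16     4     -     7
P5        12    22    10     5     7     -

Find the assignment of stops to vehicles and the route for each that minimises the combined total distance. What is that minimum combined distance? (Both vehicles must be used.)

Try each way of splitting the stops between the two vehicles (each non-empty) and, for each split, find the best tour for each vehicle:
  {P1} + {P2, P3, P4, P5}: 40 + 46 = 86
  {P2} + {P1, P3, P4, P5}: 36 + 56 = 92
  {P1, P2} + {P3, P4, P5}: 50 + 30 = 80
  {P3} + {P1, P2, P4, P5}: 14 + 60 = 74
  {P1, P3} + {P2, P4, P5}: 48 + 46 = 94
  {P2, P3} + {P1, P4, P5}: 40 + 56 = 96
  … (15 splits in total)
Best: vehicle 1 Depot → P3 → Depot = 14; vehicle 2 Depot → P1 → P2 → P5 → P4 → Depot = 60; combined 74.

74 blocks — the smallest possible combined total.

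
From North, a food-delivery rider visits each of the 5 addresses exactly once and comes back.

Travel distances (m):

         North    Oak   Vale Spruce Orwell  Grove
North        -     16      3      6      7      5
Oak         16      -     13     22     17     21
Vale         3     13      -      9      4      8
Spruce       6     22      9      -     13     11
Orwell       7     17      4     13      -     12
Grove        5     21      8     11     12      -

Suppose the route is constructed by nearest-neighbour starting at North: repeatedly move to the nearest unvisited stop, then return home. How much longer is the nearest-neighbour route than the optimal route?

From North: Vale=3, Grove=5, Spruce=6, Orwell=7, Oak=16 → choose Vale (3).
From Vale: Orwell=4, Grove=8, Spruce=9, Oak=13 → choose Orwell (4).
From Orwell: Grove=12, Spruce=13, Oak=17 → choose Grove (12).
From Grove: Spruce=11, Oak=21 → choose Spruce (11).
From Spruce: Oak=22 → choose Oak (22).
NN route North → Vale → Orwell → Grove → Spruce → Oak → North costs 68.
Optimal: North → Oak → Vale → Orwell → Spruce → Grove → North costs 62 (by enumerating all 60 distinct tours).
Excess = 68 − 62 = 6.

The nearest-neighbour route is 6 m longer than optimal.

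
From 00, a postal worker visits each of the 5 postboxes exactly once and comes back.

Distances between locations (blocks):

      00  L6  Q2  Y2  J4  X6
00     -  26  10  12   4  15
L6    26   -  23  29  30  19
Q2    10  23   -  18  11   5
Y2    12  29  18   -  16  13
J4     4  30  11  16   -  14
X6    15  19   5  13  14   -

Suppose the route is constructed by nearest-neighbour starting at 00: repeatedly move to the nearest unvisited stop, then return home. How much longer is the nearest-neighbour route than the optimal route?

From 00: J4=4, Q2=10, Y2=12, X6=15, L6=26 → choose J4 (4).
From J4: Q2=11, X6=14, Y2=16, L6=30 → choose Q2 (11).
From Q2: X6=5, Y2=18, L6=23 → choose X6 (5).
From X6: Y2=13, L6=19 → choose Y2 (13).
From Y2: L6=29 → choose L6 (29).
NN route 00 → J4 → Q2 → X6 → Y2 → L6 → 00 costs 88.
Optimal: 00 → Y2 → L6 → X6 → Q2 → J4 → 00 costs 80 (by enumerating all 60 distinct tours).
Excess = 88 − 80 = 8.

Excess over optimum: 8 blocks.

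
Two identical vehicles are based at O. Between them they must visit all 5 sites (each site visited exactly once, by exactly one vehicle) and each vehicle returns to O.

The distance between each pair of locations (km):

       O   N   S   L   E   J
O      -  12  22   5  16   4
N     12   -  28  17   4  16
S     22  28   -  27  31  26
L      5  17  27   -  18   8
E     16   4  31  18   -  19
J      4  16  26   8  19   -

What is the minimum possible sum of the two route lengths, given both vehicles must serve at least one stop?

There are 2^4 − 1 = 15 ways to divide the 5 stops into two non-empty groups. For each, the best each vehicle can do is its own shortest tour through its group:
  {N} + {S, L, E, J}: 24 + 83 = 107
  {S} + {N, L, E, J}: 44 + 46 = 90
  {N, S} + {L, E, J}: 62 + 46 = 108
  {L} + {N, S, E, J}: 10 + 77 = 87
  {N, L} + {S, E, J}: 34 + 76 = 110
  {S, L} + {N, E, J}: 54 + 39 = 93
  … (15 splits in total)
  {N, S, L, E} + {J}: 77 + 8 = 85  ← best
Best: vehicle 1 O → S → N → E → L → O = 77; vehicle 2 O → J → O = 8; combined 85.

85 km — the smallest possible combined total.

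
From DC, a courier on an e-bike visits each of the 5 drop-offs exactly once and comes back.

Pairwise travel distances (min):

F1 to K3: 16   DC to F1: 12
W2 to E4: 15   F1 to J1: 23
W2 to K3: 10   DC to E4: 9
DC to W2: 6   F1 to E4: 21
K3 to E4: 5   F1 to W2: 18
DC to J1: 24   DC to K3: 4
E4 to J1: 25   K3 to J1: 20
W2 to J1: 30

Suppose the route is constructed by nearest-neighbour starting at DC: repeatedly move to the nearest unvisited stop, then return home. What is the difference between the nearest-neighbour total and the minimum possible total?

DC: K3=4, W2=6, E4=9, F1=12, J1=24 ⇒ K3
K3: E4=5, W2=10, F1=16, J1=20 ⇒ E4
E4: W2=15, F1=21, J1=25 ⇒ W2
W2: F1=18, J1=30 ⇒ F1
F1: J1=23 ⇒ J1
NN route DC → K3 → E4 → W2 → F1 → J1 → DC costs 89.
Optimal: DC → F1 → J1 → K3 → E4 → W2 → DC costs 81 (by enumerating all 60 distinct tours).
Excess = 89 − 81 = 8.

The nearest-neighbour route is 8 min longer than optimal.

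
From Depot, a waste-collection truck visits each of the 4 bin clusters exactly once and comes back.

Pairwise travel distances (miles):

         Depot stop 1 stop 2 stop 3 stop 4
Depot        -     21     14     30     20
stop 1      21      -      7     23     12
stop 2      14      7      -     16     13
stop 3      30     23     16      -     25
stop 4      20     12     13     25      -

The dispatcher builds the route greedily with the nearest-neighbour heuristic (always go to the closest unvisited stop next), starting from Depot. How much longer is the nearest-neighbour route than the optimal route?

3 miles longer than the optimal tour.

Depot: stop 2=14, stop 4=20, stop 1=21, stop 3=30 ⇒ stop 2
stop 2: stop 1=7, stop 4=13, stop 3=16 ⇒ stop 1
stop 1: stop 4=12, stop 3=23 ⇒ stop 4
stop 4: stop 3=25 ⇒ stop 3
NN route Depot → stop 2 → stop 1 → stop 4 → stop 3 → Depot costs 88.
Optimal: Depot → stop 2 → stop 3 → stop 1 → stop 4 → Depot costs 85 (by enumerating all 12 distinct tours).
Excess = 88 − 85 = 3.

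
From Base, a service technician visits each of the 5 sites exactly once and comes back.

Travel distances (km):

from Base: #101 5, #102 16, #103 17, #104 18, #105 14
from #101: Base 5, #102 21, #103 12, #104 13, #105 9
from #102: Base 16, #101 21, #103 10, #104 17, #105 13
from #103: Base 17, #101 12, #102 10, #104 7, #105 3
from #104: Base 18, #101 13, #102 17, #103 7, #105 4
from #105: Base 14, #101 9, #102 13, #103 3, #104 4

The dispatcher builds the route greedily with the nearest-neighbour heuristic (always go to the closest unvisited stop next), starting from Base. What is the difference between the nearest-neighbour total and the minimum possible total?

Base: #101=5, #105=14, #102=16, #103=17, #104=18 ⇒ #101
#101: #105=9, #103=12, #104=13, #102=21 ⇒ #105
#105: #103=3, #104=4, #102=13 ⇒ #103
#103: #104=7, #102=10 ⇒ #104
#104: #102=17 ⇒ #102
NN route Base → #101 → #105 → #103 → #104 → #102 → Base costs 57.
Optimal: Base → #101 → #104 → #105 → #103 → #102 → Base costs 51 (by enumerating all 60 distinct tours).
Excess = 57 − 51 = 6.

The nearest-neighbour route is 6 km longer than optimal.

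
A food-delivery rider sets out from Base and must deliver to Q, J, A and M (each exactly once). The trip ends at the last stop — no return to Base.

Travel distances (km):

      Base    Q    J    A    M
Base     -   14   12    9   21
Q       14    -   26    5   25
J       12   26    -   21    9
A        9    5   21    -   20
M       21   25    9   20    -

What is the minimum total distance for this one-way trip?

There are 4! = 24 possible orderings.
Base - Q - J - A - M: 14+26+21+20 = 81
Base - Q - J - M - A: 14+26+9+20 = 69
Base - Q - A - J - M: 14+5+21+9 = 49
Base - Q - A - M - J: 14+5+20+9 = 48
Base - Q - M - J - A: 14+25+9+21 = 69
Base - Q - M - A - J: 14+25+20+21 = 80
Base - J - Q - A - M: 12+26+5+20 = 63
Base - J - Q - M - A: 12+26+25+20 = 83
Base - J - A - Q - M: 12+21+5+25 = 63
Base - J - A - M - Q: 12+21+20+25 = 78
Base - J - M - Q - A: 12+9+25+5 = 51
Base - J - M - A - Q: 12+9+20+5 = 46
Base - A - Q - J - M: 9+5+26+9 = 49
Base - A - Q - M - J: 9+5+25+9 = 48
… (10 more)
The minimum is 46.
One shortest path: Base → J → M → A → Q.

Shortest open route: 46 km.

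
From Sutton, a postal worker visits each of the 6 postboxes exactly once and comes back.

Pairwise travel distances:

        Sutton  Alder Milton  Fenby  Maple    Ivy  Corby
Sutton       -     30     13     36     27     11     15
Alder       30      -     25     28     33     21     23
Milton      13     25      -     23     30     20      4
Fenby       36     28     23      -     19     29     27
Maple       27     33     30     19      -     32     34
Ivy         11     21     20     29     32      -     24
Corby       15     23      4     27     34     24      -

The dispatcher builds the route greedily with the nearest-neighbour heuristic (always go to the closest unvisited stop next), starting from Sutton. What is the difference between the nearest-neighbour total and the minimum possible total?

Sutton: Ivy=11, Milton=13, Corby=15, Maple=27, Alder=30, Fenby=36 ⇒ Ivy
Ivy: Milton=20, Alder=21, Corby=24, Fenby=29, Maple=32 ⇒ Milton
Milton: Corby=4, Fenby=23, Alder=25, Maple=30 ⇒ Corby
Corby: Alder=23, Fenby=27, Maple=34 ⇒ Alder
Alder: Fenby=28, Maple=33 ⇒ Fenby
Fenby: Maple=19 ⇒ Maple
NN route Sutton → Ivy → Milton → Corby → Alder → Fenby → Maple → Sutton costs 132.
Optimal: Sutton → Ivy → Alder → Maple → Fenby → Milton → Corby → Sutton costs 126 (by enumerating all 360 distinct tours).
Excess = 132 − 126 = 6.

The nearest-neighbour route is 6 longer than optimal.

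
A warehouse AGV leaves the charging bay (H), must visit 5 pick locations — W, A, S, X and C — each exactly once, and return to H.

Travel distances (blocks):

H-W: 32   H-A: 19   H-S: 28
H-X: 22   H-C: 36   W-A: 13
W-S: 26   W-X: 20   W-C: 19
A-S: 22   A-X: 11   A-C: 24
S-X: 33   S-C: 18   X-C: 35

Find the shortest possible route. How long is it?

With 5 stops there are 5!/2 = 60 distinct round trips (a route and its reverse cost the same).
H-W-A-S-X-C-H: 32+13+22+33+35+36 = 171
H-W-A-S-C-X-H: 32+13+22+18+35+22 = 142
H-W-A-X-S-C-H: 32+13+11+33+18+36 = 143
H-W-A-X-C-S-H: 32+13+11+35+18+28 = 137
H-W-A-C-S-X-H: 32+13+24+18+33+22 = 142
H-W-A-C-X-S-H: 32+13+24+35+33+28 = 165
H-W-S-A-X-C-H: 32+26+22+11+35+36 = 162
H-W-S-A-C-X-H: 32+26+22+24+35+22 = 161
H-W-S-X-A-C-H: 32+26+33+11+24+36 = 162
H-W-S-X-C-A-H: 32+26+33+35+24+19 = 169
H-W-S-C-A-X-H: 32+26+18+24+11+22 = 133
H-W-S-C-X-A-H: 32+26+18+35+11+19 = 141
H-W-X-A-S-C-H: 32+20+11+22+18+36 = 139
H-W-X-A-C-S-H: 32+20+11+24+18+28 = 133
… (46 more)
H-S-C-W-A-X-H: 28+18+19+13+11+22 = 111  ← best
The minimum is 111.
One optimal route: H → S → C → W → A → X → H (or its reverse).

Minimum total distance: 111 blocks.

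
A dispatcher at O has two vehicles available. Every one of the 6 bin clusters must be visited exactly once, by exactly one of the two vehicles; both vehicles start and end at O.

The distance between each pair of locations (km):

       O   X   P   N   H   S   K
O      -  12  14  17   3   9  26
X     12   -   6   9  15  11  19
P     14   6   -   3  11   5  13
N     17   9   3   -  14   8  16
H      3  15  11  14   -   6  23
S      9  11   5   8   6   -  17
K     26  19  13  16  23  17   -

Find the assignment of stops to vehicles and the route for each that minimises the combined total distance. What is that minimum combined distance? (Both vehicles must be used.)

Check every non-empty split of the stops between the two vehicles; for each half take its own optimal tour:
  {X} + {P, N, H, S, K}: 24 + 59 = 83
  {P} + {X, N, H, S, K}: 28 + 63 = 91
  {X, P} + {N, H, S, K}: 32 + 59 = 91
  {N} + {X, P, H, S, K}: 34 + 57 = 91
  {X, N} + {P, H, S, K}: 38 + 53 = 91
  {P, N} + {X, H, S, K}: 34 + 57 = 91
  … (31 splits in total)
  {H} + {X, P, N, S, K}: 6 + 63 = 69  ← best
Best: vehicle 1 O → H → O = 6; vehicle 2 O → X → P → N → K → S → O = 63; combined 69.

69 km — the smallest possible combined total.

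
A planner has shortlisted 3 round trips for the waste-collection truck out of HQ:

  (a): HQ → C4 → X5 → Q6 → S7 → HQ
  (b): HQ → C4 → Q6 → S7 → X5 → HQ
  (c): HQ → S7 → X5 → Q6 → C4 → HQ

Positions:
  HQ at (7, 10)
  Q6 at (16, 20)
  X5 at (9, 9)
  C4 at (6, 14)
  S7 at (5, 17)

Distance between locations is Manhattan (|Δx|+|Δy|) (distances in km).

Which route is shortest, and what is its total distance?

50 km — (b) is the shortest.

(a): 5 + 8 + 18 + 14 + 9 = 54
(b): 5 + 16 + 14 + 12 + 3 = 50
(c): 9 + 12 + 18 + 16 + 5 = 60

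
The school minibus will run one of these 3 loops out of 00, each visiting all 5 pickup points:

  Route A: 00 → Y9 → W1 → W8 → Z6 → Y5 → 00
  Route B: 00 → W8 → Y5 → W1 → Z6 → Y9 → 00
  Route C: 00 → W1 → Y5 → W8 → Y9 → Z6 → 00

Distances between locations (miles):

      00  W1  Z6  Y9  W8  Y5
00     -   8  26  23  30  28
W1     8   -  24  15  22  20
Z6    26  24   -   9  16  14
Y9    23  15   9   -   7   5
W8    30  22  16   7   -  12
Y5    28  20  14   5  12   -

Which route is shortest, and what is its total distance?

Route A: 23 + 15 + 22 + 16 + 14 + 28 = 118
Route B: 30 + 12 + 20 + 24 + 9 + 23 = 118
Route C: 8 + 20 + 12 + 7 + 9 + 26 = 82

Shortest is Route C, total 82 miles.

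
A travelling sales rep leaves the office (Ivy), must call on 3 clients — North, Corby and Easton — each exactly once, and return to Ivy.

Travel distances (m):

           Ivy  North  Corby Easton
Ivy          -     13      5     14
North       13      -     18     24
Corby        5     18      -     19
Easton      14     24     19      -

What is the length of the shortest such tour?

With 3 stops there are 3!/2 = 3 distinct round trips (a route and its reverse cost the same).
Ivy→North→Corby→Easton→Ivy: 13+18+19+14 = 64
Ivy→North→Easton→Corby→Ivy: 13+24+19+5 = 61
Ivy→Corby→North→Easton→Ivy: 5+18+24+14 = 61
The minimum is 61.
One optimal route: Ivy → North → Easton → Corby → Ivy (or its reverse).

Shortest round trip = 61 m.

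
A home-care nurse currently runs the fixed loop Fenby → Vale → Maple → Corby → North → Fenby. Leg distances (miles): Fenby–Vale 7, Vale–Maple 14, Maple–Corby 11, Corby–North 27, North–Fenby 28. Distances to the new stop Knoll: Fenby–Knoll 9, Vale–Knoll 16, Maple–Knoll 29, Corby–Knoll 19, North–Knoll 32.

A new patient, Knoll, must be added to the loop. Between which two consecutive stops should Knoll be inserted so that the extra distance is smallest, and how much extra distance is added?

+13 miles — insert Knoll between North and Fenby.

Insertion cost between consecutive stops i–j is d(i,Knoll) + d(Knoll,j) − d(i,j):
  between Fenby and Vale: 9 + 16 − 7 = 18
  between Vale and Maple: 16 + 29 − 14 = 31
  between Maple and Corby: 29 + 19 − 11 = 37
  between Corby and North: 19 + 32 − 27 = 24
  between North and Fenby: 32 + 9 − 28 = 13
Cheapest insertion is between North and Fenby, adding 13.
New total = 87 + 13 = 100.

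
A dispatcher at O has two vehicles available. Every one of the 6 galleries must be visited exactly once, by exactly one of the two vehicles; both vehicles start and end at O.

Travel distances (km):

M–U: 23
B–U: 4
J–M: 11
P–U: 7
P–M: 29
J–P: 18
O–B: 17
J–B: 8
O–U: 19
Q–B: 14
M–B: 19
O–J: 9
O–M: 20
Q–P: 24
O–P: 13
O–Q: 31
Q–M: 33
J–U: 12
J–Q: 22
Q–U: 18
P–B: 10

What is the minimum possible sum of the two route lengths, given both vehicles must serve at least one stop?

There are 2^5 − 1 = 31 ways to divide the 6 stops into two non-empty groups. For each, the best each vehicle can do is its own shortest tour through its group:
  {J} + {Q, P, M, B, U}: 18 + 91 = 109
  {Q} + {J, P, M, B, U}: 62 + 63 = 125
  {J, Q} + {P, M, B, U}: 62 + 63 = 125
  {P} + {J, Q, M, B, U}: 26 + 90 = 116
  {J, P} + {Q, M, B, U}: 40 + 90 = 130
  {Q, P} + {J, M, B, U}: 68 + 62 = 130
  … (31 splits in total)
Best: vehicle 1 O → J → O = 18; vehicle 2 O → P → U → Q → B → M → O = 91; combined 109.

109 km — the smallest possible combined total.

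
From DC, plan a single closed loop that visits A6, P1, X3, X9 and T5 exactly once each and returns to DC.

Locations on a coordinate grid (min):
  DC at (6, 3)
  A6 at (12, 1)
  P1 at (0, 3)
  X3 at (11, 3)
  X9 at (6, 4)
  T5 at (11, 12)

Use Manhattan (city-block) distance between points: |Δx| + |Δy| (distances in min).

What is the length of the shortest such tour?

DC - A6 - P1 - X3 - X9 - T5 - DC: 8+14+11+6+13+14 = 66
DC - A6 - P1 - X3 - T5 - X9 - DC: 8+14+11+9+13+1 = 56
DC - A6 - P1 - X9 - X3 - T5 - DC: 8+14+7+6+9+14 = 58
DC - A6 - P1 - X9 - T5 - X3 - DC: 8+14+7+13+9+5 = 56
DC - A6 - P1 - T5 - X3 - X9 - DC: 8+14+20+9+6+1 = 58
DC - A6 - P1 - T5 - X9 - X3 - DC: 8+14+20+13+6+5 = 66
DC - A6 - X3 - P1 - X9 - T5 - DC: 8+3+11+7+13+14 = 56
DC - A6 - X3 - P1 - T5 - X9 - DC: 8+3+11+20+13+1 = 56
DC - A6 - X3 - X9 - P1 - T5 - DC: 8+3+6+7+20+14 = 58
DC - A6 - X3 - X9 - T5 - P1 - DC: 8+3+6+13+20+6 = 56
DC - A6 - X3 - T5 - P1 - X9 - DC: 8+3+9+20+7+1 = 48
DC - A6 - X3 - T5 - X9 - P1 - DC: 8+3+9+13+7+6 = 46
DC - A6 - X9 - P1 - X3 - T5 - DC: 8+9+7+11+9+14 = 58
DC - A6 - X9 - P1 - T5 - X3 - DC: 8+9+7+20+9+5 = 58
… (46 more)
The minimum is 46.
One optimal route: DC → A6 → X3 → T5 → X9 → P1 → DC (or its reverse).

Minimum total distance: 46 min.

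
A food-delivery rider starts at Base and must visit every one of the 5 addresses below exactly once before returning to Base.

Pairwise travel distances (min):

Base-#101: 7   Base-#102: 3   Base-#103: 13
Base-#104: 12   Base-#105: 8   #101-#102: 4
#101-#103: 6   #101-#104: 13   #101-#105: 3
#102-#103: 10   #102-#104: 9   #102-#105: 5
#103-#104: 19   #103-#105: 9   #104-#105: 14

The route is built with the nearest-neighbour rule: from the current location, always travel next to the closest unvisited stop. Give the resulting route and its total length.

Total distance 50 min via the nearest-neighbour route Base → #102 → #101 → #105 → #103 → #104 → Base.

Base → [#102:3 / #101:7 / #105:8 / #104:12 / #103:13] → #102 (3)
#102 → [#101:4 / #105:5 / #104:9 / #103:10] → #101 (4)
#101 → [#105:3 / #103:6 / #104:13] → #105 (3)
#105 → [#103:9 / #104:14] → #103 (9)
#103 → [#104:19] → #104 (19)
Return #104→Base: 12.
Total = 3 + 4 + 3 + 9 + 19 + 12 = 50.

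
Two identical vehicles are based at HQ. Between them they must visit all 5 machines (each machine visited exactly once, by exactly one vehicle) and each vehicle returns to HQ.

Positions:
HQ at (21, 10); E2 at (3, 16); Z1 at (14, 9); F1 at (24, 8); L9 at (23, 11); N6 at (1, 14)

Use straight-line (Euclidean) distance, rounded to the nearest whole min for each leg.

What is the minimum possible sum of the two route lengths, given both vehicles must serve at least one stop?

Minimum combined distance: 52 min.

There are 2^4 − 1 = 15 ways to divide the 5 stops into two non-empty groups. For each, the best each vehicle can do is its own shortest tour through its group:
  {E2} + {Z1, F1, L9, N6}: 38 + 49 = 87
  {Z1} + {E2, F1, L9, N6}: 14 + 50 = 64
  {E2, Z1} + {F1, L9, N6}: 39 + 49 = 88
  {F1} + {E2, Z1, L9, N6}: 8 + 47 = 55
  {E2, F1} + {Z1, L9, N6}: 45 + 45 = 90
  {Z1, F1} + {E2, L9, N6}: 21 + 46 = 67
  … (15 splits in total)
  {F1, L9} + {E2, Z1, N6}: 9 + 43 = 52  ← best
Best: vehicle 1 HQ → F1 → L9 → HQ = 9; vehicle 2 HQ → E2 → N6 → Z1 → HQ = 43; combined 52.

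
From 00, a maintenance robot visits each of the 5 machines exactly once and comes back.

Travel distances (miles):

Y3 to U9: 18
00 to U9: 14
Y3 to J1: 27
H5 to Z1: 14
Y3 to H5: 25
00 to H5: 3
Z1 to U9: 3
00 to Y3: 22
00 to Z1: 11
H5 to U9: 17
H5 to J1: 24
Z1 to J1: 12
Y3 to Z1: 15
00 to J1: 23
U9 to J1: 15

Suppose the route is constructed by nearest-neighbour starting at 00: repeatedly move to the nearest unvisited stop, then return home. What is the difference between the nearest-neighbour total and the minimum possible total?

2 miles longer than the optimal tour.

00: H5=3, Z1=11, U9=14, Y3=22, J1=23 ⇒ H5
H5: Z1=14, U9=17, J1=24, Y3=25 ⇒ Z1
Z1: U9=3, J1=12, Y3=15 ⇒ U9
U9: J1=15, Y3=18 ⇒ J1
J1: Y3=27 ⇒ Y3
NN route 00 → H5 → Z1 → U9 → J1 → Y3 → 00 costs 84.
Optimal: 00 → Y3 → Z1 → U9 → J1 → H5 → 00 costs 82 (by enumerating all 60 distinct tours).
Excess = 84 − 82 = 2.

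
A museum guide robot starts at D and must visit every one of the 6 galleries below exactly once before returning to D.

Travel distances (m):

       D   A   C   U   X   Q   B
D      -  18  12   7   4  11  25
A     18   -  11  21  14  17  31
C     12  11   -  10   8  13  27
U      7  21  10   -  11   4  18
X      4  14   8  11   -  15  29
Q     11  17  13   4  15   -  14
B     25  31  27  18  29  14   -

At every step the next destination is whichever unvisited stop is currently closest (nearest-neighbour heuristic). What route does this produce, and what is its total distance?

Total distance 89 m via the nearest-neighbour route D → X → C → U → Q → B → A → D.

D → [X:4 / U:7 / Q:11 / C:12 / A:18 / B:25] → X (4)
X → [C:8 / U:11 / A:14 / Q:15 / B:29] → C (8)
C → [U:10 / A:11 / Q:13 / B:27] → U (10)
U → [Q:4 / B:18 / A:21] → Q (4)
Q → [B:14 / A:17] → B (14)
B → [A:31] → A (31)
Return A→D: 18.
Total = 4 + 8 + 10 + 4 + 14 + 31 + 18 = 89.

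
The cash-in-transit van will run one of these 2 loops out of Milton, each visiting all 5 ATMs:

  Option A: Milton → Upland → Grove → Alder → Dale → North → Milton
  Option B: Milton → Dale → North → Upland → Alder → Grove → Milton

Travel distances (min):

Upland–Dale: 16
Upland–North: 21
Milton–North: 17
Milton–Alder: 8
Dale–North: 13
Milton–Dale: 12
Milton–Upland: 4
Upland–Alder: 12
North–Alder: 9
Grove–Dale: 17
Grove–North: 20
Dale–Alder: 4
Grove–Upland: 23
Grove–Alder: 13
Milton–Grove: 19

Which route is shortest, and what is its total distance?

Option A: 4 + 23 + 13 + 4 + 13 + 17 = 74
Option B: 12 + 13 + 21 + 12 + 13 + 19 = 90

74 min — Option A is the shortest.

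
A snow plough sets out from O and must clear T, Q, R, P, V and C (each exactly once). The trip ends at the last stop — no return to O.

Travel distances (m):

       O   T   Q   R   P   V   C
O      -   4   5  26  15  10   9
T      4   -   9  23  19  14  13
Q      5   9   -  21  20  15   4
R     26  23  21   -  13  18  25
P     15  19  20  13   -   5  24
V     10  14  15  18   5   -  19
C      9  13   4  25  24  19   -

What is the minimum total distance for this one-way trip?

54 m — the minimum one-way total.

There are 6! = 720 possible orderings.
O → T → Q → R → P → V → C: 4+9+21+13+5+19 = 71
O → T → Q → R → P → C → V: 4+9+21+13+24+19 = 90
O → T → Q → R → V → P → C: 4+9+21+18+5+24 = 81
O → T → Q → R → V → C → P: 4+9+21+18+19+24 = 95
O → T → Q → R → C → P → V: 4+9+21+25+24+5 = 88
O → T → Q → R → C → V → P: 4+9+21+25+19+5 = 83
O → T → Q → P → R → V → C: 4+9+20+13+18+19 = 83
O → T → Q → P → R → C → V: 4+9+20+13+25+19 = 90
… (712 more)
O → T → Q → C → V → P → R: 4+9+4+19+5+13 = 54  ← best
The minimum is 54.
One shortest path: O → T → Q → C → V → P → R.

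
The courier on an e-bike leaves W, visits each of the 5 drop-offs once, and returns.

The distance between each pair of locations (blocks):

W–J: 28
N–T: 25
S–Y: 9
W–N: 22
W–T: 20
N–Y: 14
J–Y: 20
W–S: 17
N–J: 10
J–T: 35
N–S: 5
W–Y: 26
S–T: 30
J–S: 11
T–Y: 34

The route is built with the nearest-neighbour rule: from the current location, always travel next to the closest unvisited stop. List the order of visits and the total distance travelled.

Total distance 106 blocks via the nearest-neighbour route W → S → N → J → Y → T → W.

W → [S:17 / T:20 / N:22 / Y:26 / J:28] → S (17)
S → [N:5 / Y:9 / J:11 / T:30] → N (5)
N → [J:10 / Y:14 / T:25] → J (10)
J → [Y:20 / T:35] → Y (20)
Y → [T:34] → T (34)
Return T→W: 20.
Total = 17 + 5 + 10 + 20 + 34 + 20 = 106.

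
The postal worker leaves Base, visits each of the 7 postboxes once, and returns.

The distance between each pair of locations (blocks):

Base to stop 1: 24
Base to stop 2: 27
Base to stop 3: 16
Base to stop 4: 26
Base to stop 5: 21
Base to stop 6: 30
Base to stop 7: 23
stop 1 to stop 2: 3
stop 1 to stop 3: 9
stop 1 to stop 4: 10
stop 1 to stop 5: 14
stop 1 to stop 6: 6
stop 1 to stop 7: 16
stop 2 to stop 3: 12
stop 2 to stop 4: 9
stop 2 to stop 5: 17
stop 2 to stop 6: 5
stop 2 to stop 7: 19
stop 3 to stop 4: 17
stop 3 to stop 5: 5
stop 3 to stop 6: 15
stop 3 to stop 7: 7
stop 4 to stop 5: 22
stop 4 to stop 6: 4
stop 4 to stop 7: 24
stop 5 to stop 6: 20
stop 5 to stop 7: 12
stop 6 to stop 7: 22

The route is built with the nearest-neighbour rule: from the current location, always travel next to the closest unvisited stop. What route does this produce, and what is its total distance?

Total distance 87 blocks via the nearest-neighbour route Base → stop 3 → stop 5 → stop 7 → stop 1 → stop 2 → stop 6 → stop 4 → Base.

At Base the remaining stops are stop 3 16, stop 5 21, stop 7 23, stop 1 24, stop 4 26, stop 2 27, stop 6 30; go to stop 3.
At stop 3 the remaining stops are stop 5 5, stop 7 7, stop 1 9, stop 2 12, stop 6 15, stop 4 17; go to stop 5.
At stop 5 the remaining stops are stop 7 12, stop 1 14, stop 2 17, stop 6 20, stop 4 22; go to stop 7.
At stop 7 the remaining stops are stop 1 16, stop 2 19, stop 6 22, stop 4 24; go to stop 1.
At stop 1 the remaining stops are stop 2 3, stop 6 6, stop 4 10; go to stop 2.
At stop 2 the remaining stops are stop 6 5, stop 4 9; go to stop 6.
At stop 6 the remaining stops are stop 4 4; go to stop 4.
Return stop 4→Base: 26.
Total = 16 + 5 + 12 + 16 + 3 + 5 + 4 + 26 = 87.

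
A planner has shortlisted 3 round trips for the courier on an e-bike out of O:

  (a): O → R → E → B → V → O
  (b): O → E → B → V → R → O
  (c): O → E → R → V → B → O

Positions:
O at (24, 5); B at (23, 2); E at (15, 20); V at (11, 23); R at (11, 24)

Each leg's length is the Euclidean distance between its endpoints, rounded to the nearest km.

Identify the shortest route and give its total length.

Shortest is (c), total 51 km.

(a): 23 + 6 + 20 + 24 + 22 = 95
(b): 17 + 20 + 24 + 1 + 23 = 85
(c): 17 + 6 + 1 + 24 + 3 = 51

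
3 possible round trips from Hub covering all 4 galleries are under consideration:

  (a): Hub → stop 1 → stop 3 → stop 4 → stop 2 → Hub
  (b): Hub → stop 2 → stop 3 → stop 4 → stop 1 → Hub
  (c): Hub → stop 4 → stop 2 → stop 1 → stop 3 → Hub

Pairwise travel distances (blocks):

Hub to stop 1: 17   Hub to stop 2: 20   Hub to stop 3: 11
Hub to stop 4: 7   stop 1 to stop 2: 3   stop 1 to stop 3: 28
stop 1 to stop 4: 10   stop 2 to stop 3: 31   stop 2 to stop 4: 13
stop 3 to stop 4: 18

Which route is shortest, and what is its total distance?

62 blocks — (c) is the shortest.

(a): 17 + 28 + 18 + 13 + 20 = 96
(b): 20 + 31 + 18 + 10 + 17 = 96
(c): 7 + 13 + 3 + 28 + 11 = 62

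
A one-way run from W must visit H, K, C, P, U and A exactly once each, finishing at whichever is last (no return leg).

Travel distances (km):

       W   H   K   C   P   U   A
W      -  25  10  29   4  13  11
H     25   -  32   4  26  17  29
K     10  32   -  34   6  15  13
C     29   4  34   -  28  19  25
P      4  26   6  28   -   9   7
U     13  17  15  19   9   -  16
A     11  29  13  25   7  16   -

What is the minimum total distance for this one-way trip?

There are 6! = 720 possible orderings.
W → H → K → C → P → U → A: 25+32+34+28+9+16 = 144
W → H → K → C → P → A → U: 25+32+34+28+7+16 = 142
W → H → K → C → U → P → A: 25+32+34+19+9+7 = 126
W → H → K → C → U → A → P: 25+32+34+19+16+7 = 133
W → H → K → C → A → P → U: 25+32+34+25+7+9 = 132
W → H → K → C → A → U → P: 25+32+34+25+16+9 = 141
W → H → K → P → C → U → A: 25+32+6+28+19+16 = 126
W → H → K → P → C → A → U: 25+32+6+28+25+16 = 132
… (712 more)
W → K → P → A → U → H → C: 10+6+7+16+17+4 = 60  ← best
The minimum is 60.
One shortest path: W → K → P → A → U → H → C.

Shortest open route: 60 km.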